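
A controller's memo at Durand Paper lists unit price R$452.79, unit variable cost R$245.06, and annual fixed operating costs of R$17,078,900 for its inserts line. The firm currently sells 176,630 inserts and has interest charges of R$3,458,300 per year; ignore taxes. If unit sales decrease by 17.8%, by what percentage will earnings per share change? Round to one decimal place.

-40.4%

At 176,630 units, contribution = 176,630 × R$207.73 = R$36,691,349.90.
Operating income = contribution − fixed costs = R$36,691,349.90 − R$17,078,900 = R$19,612,449.90.
Interest = R$3,458,300.00, so EBIT − I = R$16,154,149.90.
DCL = total CM / (EBIT − I) = R$36,691,349.90 / R$16,154,149.90 = 2.2713.
%ΔEPS = DCL × %ΔSales = 2.2713 × -17.8% = -40.4%.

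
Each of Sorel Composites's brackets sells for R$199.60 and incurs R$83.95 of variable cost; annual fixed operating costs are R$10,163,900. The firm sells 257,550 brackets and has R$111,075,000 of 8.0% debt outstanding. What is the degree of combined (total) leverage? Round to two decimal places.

2.77

Total contribution margin = 257,550 × R$115.65 = R$29,785,657.50.
Operating income = contribution − fixed costs = R$29,785,657.50 − R$10,163,900 = R$19,621,757.50. Interest = R$8,886,000.00, so EBIT − I = R$10,735,757.50.
DCL = contribution ÷ (EBIT − I) = R$29,785,657.50 ÷ R$10,735,757.50 = 2.7744.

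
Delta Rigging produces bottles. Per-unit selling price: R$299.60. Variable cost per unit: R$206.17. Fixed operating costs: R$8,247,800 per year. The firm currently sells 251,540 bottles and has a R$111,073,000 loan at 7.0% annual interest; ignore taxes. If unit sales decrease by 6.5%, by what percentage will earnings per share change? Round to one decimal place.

At 251,540 units, contribution = 251,540 × R$93.43 = R$23,501,382.20.
EBIT = R$23,501,382.20 − R$8,247,800 = R$15,253,582.20.
Interest = R$7,775,110.00, so EBIT − I = R$7,478,472.20.
Degree of combined leverage = contribution ÷ (EBIT − I) = R$23,501,382.20 ÷ R$7,478,472.20 = 3.1425.
%ΔEPS = DCL × %ΔSales = 3.1425 × -6.5% = -20.4%.

-20.4%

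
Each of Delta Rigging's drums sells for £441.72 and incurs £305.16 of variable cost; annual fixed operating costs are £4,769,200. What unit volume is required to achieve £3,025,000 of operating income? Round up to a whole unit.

Each unit contributes £441.72 − £305.16 = £136.56.
Units = (FC + target) / CM = (£4,769,200 + £3,025,000) / £136.56 = 57,075.28, so 57,076 drums.

57,076 drums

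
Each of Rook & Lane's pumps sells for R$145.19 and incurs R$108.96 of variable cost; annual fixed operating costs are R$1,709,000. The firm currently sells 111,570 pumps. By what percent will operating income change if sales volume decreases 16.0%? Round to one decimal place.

-27.7%

Total contribution margin = 111,570 × R$36.23 = R$4,042,181.10.
Operating income = contribution − fixed costs = R$4,042,181.10 − R$1,709,000 = R$2,333,181.10.
DOL = contribution ÷ EBIT = R$4,042,181.10 ÷ R$2,333,181.10 = 1.7325.
%ΔEBIT = DOL × %ΔSales = 1.7325 × -16.0% = -27.7%.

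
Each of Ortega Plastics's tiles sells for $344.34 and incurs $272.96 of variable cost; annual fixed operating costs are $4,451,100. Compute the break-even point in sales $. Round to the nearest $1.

CM per unit = $344.34 − $272.96 = $71.38; CM ratio = $71.38 / $344.34 = 0.2073.
Break-even revenue = fixed costs × price ÷ CM = $4,451,100 × $344.34 ÷ $71.38 = $21,472,286.

$21,472,286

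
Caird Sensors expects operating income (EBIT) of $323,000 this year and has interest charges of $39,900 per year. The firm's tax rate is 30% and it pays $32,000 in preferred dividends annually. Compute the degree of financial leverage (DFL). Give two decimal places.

1.36

Annual interest charges come to $39,900.00.
Pre-tax preferred-dividend burden = $32,000 ÷ (1 − 0.30) = $45,714.29.
DFL = EBIT ÷ [EBIT − I − D_p/(1−t)] = $323,000 ÷ [$323,000 − $39,900.00 − $45,714.29] = $323,000 ÷ $237,385.71 = 1.3607.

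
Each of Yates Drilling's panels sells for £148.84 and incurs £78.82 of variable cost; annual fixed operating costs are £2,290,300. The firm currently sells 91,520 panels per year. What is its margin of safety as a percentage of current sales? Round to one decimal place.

64.3%

Unit CM = price − variable cost = £148.84 − £78.82 = £70.02. Break-even units = £2,290,300 ÷ £70.02 = 32,709.23; break-even revenue = 32,709.23 × £148.84 = £4,868,441.19.
Actual sales revenue = 91,520 × £148.84 = £13,621,836.80.
Margin of safety = (£13,621,836.80 − £4,868,441.19) ÷ £13,621,836.80 = 64.3%.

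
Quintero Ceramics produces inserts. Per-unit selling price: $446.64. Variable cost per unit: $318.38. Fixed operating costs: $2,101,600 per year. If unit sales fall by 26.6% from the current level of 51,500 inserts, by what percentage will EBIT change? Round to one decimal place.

-39.0%

Contribution at this volume is 51,500 × $128.26 = $6,605,390.00.
EBIT = $6,605,390.00 − $2,101,600 = $4,503,790.00.
DOL = contribution ÷ EBIT = $6,605,390.00 ÷ $4,503,790.00 = 1.4666.
Operating income changes by 1.4666 × -26.6% = -39.0%.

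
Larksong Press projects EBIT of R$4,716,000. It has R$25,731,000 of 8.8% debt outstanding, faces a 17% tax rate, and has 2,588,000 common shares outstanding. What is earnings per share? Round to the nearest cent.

Pre-tax income = R$4,716,000 − R$2,264,328.00 = R$2,451,672.00.
Net income = R$2,451,672.00 × (1 − 0.17) = R$2,034,887.76.
EPS = R$2,034,887.76 ÷ 2,588,000 = R$0.79.

R$0.79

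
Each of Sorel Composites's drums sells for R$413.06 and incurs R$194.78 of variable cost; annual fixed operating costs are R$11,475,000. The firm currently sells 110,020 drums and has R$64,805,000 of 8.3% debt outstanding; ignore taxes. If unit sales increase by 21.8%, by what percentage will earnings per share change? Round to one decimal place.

+73.1%

Total contribution margin = 110,020 × R$218.28 = R$24,015,165.60.
EBIT = R$24,015,165.60 − R$11,475,000 = R$12,540,165.60.
Interest = R$5,378,815.00, so EBIT − I = R$7,161,350.60.
Degree of combined leverage = contribution ÷ (EBIT − I) = R$24,015,165.60 ÷ R$7,161,350.60 = 3.3534.
%ΔEPS = DCL × %ΔSales = 3.3534 × +21.8% = +73.1%.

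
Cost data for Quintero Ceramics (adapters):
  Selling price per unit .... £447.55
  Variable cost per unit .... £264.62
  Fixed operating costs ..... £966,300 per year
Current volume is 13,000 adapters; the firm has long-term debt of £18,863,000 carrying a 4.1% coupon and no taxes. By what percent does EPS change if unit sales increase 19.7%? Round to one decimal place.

Total contribution margin = 13,000 × £182.93 = £2,378,090.00.
Subtracting fixed costs: EBIT = £2,378,090.00 − £966,300 = £1,411,790.00.
After interest of £773,383.00, pre-tax earnings = £638,407.00.
DCL = total CM / (EBIT − I) = £2,378,090.00 / £638,407.00 = 3.7250.
EPS therefore changes by 3.7250 × (+19.7%) = +73.4%.

+73.4%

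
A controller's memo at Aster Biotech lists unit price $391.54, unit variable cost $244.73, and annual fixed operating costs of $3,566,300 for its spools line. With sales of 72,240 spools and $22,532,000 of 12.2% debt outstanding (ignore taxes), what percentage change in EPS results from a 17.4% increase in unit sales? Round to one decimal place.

Total contribution margin = 72,240 × $146.81 = $10,605,554.40.
Subtracting fixed costs: EBIT = $10,605,554.40 − $3,566,300 = $7,039,254.40.
Interest = $2,748,904.00, so EBIT − I = $4,290,350.40.
Degree of combined leverage = contribution ÷ (EBIT − I) = $10,605,554.40 ÷ $4,290,350.40 = 2.4720.
%ΔEPS = DCL × %ΔSales = 2.4720 × +17.4% = +43.0%.

+43.0%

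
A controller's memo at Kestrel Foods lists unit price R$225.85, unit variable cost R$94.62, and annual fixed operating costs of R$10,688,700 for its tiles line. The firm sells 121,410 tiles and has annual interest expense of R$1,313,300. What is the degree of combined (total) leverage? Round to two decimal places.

4.05

Total contribution margin = 121,410 × R$131.23 = R$15,932,634.30.
Subtracting fixed costs: EBIT = R$15,932,634.30 − R$10,688,700 = R$5,243,934.30. Interest = R$1,313,300.00, so EBIT − I = R$3,930,634.30.
Degree of total leverage = total CM / (EBIT − interest) = R$15,932,634.30 / R$3,930,634.30 = 4.0535.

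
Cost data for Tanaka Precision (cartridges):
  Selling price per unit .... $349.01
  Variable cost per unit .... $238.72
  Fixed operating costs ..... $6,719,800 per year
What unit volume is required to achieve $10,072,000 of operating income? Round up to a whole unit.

152,252 cartridges

Each unit contributes $349.01 − $238.72 = $110.29.
Need Q such that Q × $110.29 − $6,719,800 = $10,072,000, i.e. Q = $16,791,800 / $110.29 = 152,251.34 → 152,252.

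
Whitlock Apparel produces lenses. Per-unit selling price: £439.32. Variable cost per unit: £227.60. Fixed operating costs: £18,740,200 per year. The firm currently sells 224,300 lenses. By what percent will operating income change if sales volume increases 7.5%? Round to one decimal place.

At 224,300 units, contribution = 224,300 × £211.72 = £47,488,796.00.
Subtracting fixed costs: EBIT = £47,488,796.00 − £18,740,200 = £28,748,596.00.
So DOL = total CM / EBIT = £47,488,796.00 / £28,748,596.00 = 1.6519.
So EBIT moves 1.6519 × (+7.5%) = +12.4%.

+12.4%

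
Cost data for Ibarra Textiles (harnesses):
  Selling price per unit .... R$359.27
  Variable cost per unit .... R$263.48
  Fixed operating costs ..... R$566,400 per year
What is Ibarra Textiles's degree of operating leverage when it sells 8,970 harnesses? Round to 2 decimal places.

Total contribution margin = 8,970 × R$95.79 = R$859,236.30.
EBIT = R$859,236.30 − R$566,400 = R$292,836.30.
So DOL = total CM / EBIT = R$859,236.30 / R$292,836.30 = 2.9342.

2.93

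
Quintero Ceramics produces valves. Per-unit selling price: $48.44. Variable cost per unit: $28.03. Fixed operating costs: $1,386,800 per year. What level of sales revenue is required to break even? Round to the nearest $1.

$3,291,357

Contribution margin per unit = $48.44 − $28.03 = $20.41, a CM ratio of $20.41 ÷ $48.44 = 0.4213.
Break-even revenue = fixed costs × price ÷ CM = $1,386,800 × $48.44 ÷ $20.41 = $3,291,357.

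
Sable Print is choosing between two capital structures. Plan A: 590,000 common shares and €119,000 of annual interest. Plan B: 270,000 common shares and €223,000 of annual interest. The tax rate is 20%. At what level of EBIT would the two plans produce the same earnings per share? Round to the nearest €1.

€310,750

At indifference, (EBIT − 119,000)(1 − t)/590,000 = (EBIT − 223,000)(1 − t)/270,000.
The (1 − t) factor cancels: (EBIT − 119,000) × 270,000 = (EBIT − 223,000) × 590,000.
Solving, EBIT = (223,000·590,000 − 119,000·270,000) / (590,000 − 270,000) = 99,440,000,000 / 320,000 = 310,750.00.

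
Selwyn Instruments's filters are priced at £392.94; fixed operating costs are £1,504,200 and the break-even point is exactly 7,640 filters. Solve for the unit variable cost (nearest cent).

At break-even, FC = Q × (P − VC), so P − VC = £1,504,200 ÷ 7,640 = £196.8848.
Variable cost per unit = £392.94 − £196.8848 = £196.06.

£196.06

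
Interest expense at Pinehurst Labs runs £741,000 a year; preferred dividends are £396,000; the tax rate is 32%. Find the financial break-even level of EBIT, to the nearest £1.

£1,323,353

Grossing the preferred dividend up to pre-tax terms: £396,000 / (1 − 0.32) = £582,352.94.
Financial break-even EBIT = interest + D_p ÷ (1 − t) = £741,000 + £582,352.94 = £1,323,352.94.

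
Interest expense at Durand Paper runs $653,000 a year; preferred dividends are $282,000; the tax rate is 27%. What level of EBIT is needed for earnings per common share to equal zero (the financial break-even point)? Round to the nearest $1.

$1,039,301

Grossing the preferred dividend up to pre-tax terms: $282,000 / (1 − 0.27) = $386,301.37.
EPS = 0 when EBIT covers interest plus the pre-tax preferred burden: $653,000 + $386,301.37 = $1,039,301.37.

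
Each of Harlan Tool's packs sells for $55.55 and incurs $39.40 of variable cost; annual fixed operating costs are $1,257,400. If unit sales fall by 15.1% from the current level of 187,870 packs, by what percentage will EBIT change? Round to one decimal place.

At 187,870 units, contribution = 187,870 × $16.15 = $3,034,100.50.
Operating income = contribution − fixed costs = $3,034,100.50 − $1,257,400 = $1,776,700.50.
So DOL = total CM / EBIT = $3,034,100.50 / $1,776,700.50 = 1.7077.
So EBIT moves 1.7077 × (-15.1%) = -25.8%.

-25.8%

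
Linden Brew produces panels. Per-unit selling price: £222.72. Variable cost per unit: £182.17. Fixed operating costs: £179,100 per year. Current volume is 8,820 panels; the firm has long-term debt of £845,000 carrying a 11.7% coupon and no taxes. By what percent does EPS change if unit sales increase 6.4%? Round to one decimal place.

+28.7%

Total contribution margin = 8,820 × £40.55 = £357,651.00.
Operating income = contribution − fixed costs = £357,651.00 − £179,100 = £178,551.00.
After interest of £98,865.00, pre-tax earnings = £79,686.00.
DCL = total CM / (EBIT − I) = £357,651.00 / £79,686.00 = 4.4883.
%ΔEPS = DCL × %ΔSales = 4.4883 × +6.4% = +28.7%.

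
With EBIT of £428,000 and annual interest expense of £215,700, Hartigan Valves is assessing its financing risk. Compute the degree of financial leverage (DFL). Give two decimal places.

2.02

Annual interest charges come to £215,700.00.
Degree of financial leverage = EBIT / (EBIT − interest) = £428,000 / £212,300.00 = 2.0160.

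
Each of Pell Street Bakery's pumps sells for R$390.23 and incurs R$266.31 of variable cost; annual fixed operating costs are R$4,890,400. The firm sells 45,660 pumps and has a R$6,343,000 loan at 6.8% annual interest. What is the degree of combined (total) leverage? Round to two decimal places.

At 45,660 units, contribution = 45,660 × R$123.92 = R$5,658,187.20.
Subtracting fixed costs: EBIT = R$5,658,187.20 − R$4,890,400 = R$767,787.20. Interest = R$431,324.00.
DOL = R$5,658,187.20 ÷ R$767,787.20 = 7.3695; DFL = R$767,787.20 ÷ R$336,463.20 = 2.2819.
DCL = DOL × DFL = 7.3695 × 2.2819 = 16.8165.

16.82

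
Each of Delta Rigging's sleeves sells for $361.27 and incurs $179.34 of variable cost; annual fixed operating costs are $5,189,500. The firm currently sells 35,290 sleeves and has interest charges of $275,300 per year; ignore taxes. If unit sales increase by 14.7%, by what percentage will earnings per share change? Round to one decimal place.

Contribution at this volume is 35,290 × $181.93 = $6,420,309.70.
Operating income = contribution − fixed costs = $6,420,309.70 − $5,189,500 = $1,230,809.70.
Interest = $275,300.00, so EBIT − I = $955,509.70.
DCL = total CM / (EBIT − I) = $6,420,309.70 / $955,509.70 = 6.7193.
%ΔEPS = DCL × %ΔSales = 6.7193 × +14.7% = +98.8%.

+98.8%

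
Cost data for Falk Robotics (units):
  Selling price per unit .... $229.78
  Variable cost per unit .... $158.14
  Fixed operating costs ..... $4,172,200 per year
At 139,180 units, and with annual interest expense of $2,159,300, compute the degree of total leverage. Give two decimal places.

At 139,180 units, contribution = 139,180 × $71.64 = $9,970,855.20.
Operating income = contribution − fixed costs = $9,970,855.20 − $4,172,200 = $5,798,655.20. Interest = $2,159,300.00, so EBIT − I = $3,639,355.20.
Degree of total leverage = total CM / (EBIT − interest) = $9,970,855.20 / $3,639,355.20 = 2.7397.

2.74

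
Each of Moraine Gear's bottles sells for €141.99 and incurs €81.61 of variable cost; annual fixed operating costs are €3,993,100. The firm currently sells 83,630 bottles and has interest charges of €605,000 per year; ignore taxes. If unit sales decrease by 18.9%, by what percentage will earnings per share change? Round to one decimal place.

-211.4%

Contribution at this volume is 83,630 × €60.38 = €5,049,579.40.
Operating income = contribution − fixed costs = €5,049,579.40 − €3,993,100 = €1,056,479.40.
Interest = €605,000.00, so EBIT − I = €451,479.40.
DCL = total CM / (EBIT − I) = €5,049,579.40 / €451,479.40 = 11.1845.
EPS therefore changes by 11.1845 × (-18.9%) = -211.4%.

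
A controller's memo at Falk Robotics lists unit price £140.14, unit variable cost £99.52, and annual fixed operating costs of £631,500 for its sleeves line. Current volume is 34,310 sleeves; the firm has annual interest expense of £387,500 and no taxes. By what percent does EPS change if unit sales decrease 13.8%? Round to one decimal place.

Total contribution margin = 34,310 × £40.62 = £1,393,672.20.
Operating income = contribution − fixed costs = £1,393,672.20 − £631,500 = £762,172.20.
Interest = £387,500.00, so EBIT − I = £374,672.20.
Degree of combined leverage = contribution ÷ (EBIT − I) = £1,393,672.20 ÷ £374,672.20 = 3.7197.
EPS therefore changes by 3.7197 × (-13.8%) = -51.3%.

-51.3%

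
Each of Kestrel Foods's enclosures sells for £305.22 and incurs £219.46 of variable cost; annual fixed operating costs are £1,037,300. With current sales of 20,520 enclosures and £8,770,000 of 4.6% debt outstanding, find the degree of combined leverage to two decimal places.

5.52

Total contribution margin = 20,520 × £85.76 = £1,759,795.20.
Operating income = contribution − fixed costs = £1,759,795.20 − £1,037,300 = £722,495.20. Interest = £403,420.00.
DOL = £1,759,795.20 ÷ £722,495.20 = 2.4357; DFL = £722,495.20 ÷ £319,075.20 = 2.2643.
DCL = DOL × DFL = 2.4357 × 2.2643 = 5.5152.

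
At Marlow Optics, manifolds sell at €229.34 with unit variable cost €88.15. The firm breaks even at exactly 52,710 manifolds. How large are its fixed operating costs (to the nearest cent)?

€7,442,124.90

Unit CM = price − variable cost = €229.34 − €88.15 = €141.19.
Fixed costs = break-even units × CM = 52,710 × €141.19 = €7,442,124.90.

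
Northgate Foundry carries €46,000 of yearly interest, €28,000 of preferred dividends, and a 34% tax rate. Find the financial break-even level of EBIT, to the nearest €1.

Grossing the preferred dividend up to pre-tax terms: €28,000 / (1 − 0.34) = €42,424.24.
Financial break-even EBIT = interest + D_p ÷ (1 − t) = €46,000 + €42,424.24 = €88,424.24.

€88,424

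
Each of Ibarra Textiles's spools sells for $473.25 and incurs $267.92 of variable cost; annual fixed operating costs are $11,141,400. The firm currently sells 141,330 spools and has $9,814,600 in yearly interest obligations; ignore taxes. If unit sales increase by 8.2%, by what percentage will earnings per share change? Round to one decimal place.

+29.5%

At 141,330 units, contribution = 141,330 × $205.33 = $29,019,288.90.
Subtracting fixed costs: EBIT = $29,019,288.90 − $11,141,400 = $17,877,888.90.
After interest of $9,814,600.00, pre-tax earnings = $8,063,288.90.
DCL = total CM / (EBIT − I) = $29,019,288.90 / $8,063,288.90 = 3.5989.
%ΔEPS = DCL × %ΔSales = 3.5989 × +8.2% = +29.5%.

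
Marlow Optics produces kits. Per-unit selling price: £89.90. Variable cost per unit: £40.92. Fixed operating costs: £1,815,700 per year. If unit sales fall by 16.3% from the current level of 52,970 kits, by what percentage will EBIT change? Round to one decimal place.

Contribution at this volume is 52,970 × £48.98 = £2,594,470.60.
Subtracting fixed costs: EBIT = £2,594,470.60 − £1,815,700 = £778,770.60.
Degree of operating leverage = £2,594,470.60 / £778,770.60 = 3.3315.
%ΔEBIT = DOL × %ΔSales = 3.3315 × -16.3% = -54.3%.

-54.3%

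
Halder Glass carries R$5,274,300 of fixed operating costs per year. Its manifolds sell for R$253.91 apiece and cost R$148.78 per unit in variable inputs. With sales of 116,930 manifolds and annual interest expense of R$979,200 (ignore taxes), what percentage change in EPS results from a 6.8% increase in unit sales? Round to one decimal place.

At 116,930 units, contribution = 116,930 × R$105.13 = R$12,292,850.90.
EBIT = R$12,292,850.90 − R$5,274,300 = R$7,018,550.90.
Interest = R$979,200.00, so EBIT − I = R$6,039,350.90.
DCL = total CM / (EBIT − I) = R$12,292,850.90 / R$6,039,350.90 = 2.0355.
EPS therefore changes by 2.0355 × (+6.8%) = +13.8%.

+13.8%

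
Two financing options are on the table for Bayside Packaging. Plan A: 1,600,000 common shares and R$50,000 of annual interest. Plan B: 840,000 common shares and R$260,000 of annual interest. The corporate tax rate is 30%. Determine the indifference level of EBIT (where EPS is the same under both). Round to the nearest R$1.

R$492,105

Set EPS_A = EPS_B: (EBIT − R$50,000)(1 − 0.30) ÷ 1,600,000 = (EBIT − R$260,000)(1 − 0.30) ÷ 840,000.
Cancelling (1 − t) and cross-multiplying: 840,000·(EBIT − 50,000) = 1,600,000·(EBIT − 260,000).
EBIT × (1,600,000 − 840,000) = 260,000 × 1,600,000 − 50,000 × 840,000 = 374,000,000,000, so EBIT = 374,000,000,000 ÷ 760,000 = 492,105.26.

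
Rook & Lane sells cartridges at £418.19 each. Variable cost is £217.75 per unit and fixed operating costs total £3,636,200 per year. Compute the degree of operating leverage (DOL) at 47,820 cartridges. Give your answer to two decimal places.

1.61

Total contribution margin = 47,820 × £200.44 = £9,585,040.80.
EBIT = £9,585,040.80 − £3,636,200 = £5,948,840.80.
DOL = contribution ÷ EBIT = £9,585,040.80 ÷ £5,948,840.80 = 1.6112.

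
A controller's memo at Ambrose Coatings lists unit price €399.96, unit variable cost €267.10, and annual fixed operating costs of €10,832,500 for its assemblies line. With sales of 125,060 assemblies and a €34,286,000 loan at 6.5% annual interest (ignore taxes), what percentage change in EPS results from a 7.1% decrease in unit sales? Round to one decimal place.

Contribution at this volume is 125,060 × €132.86 = €16,615,471.60.
EBIT = €16,615,471.60 − €10,832,500 = €5,782,971.60.
After interest of €2,228,590.00, pre-tax earnings = €3,554,381.60.
Degree of combined leverage = contribution ÷ (EBIT − I) = €16,615,471.60 ÷ €3,554,381.60 = 4.6746.
EPS therefore changes by 4.6746 × (-7.1%) = -33.2%.

-33.2%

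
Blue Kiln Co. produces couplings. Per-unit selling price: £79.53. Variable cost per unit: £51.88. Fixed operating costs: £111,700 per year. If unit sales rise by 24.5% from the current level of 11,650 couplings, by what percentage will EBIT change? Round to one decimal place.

At 11,650 units, contribution = 11,650 × £27.65 = £322,122.50.
EBIT = £322,122.50 − £111,700 = £210,422.50.
DOL = contribution ÷ EBIT = £322,122.50 ÷ £210,422.50 = 1.5308.
%ΔEBIT = DOL × %ΔSales = 1.5308 × +24.5% = +37.5%.

+37.5%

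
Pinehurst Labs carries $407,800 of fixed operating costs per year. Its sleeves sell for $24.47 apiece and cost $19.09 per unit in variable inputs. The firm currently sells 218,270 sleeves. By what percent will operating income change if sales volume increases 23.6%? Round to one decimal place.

+36.2%

Total contribution margin = 218,270 × $5.38 = $1,174,292.60.
EBIT = $1,174,292.60 − $407,800 = $766,492.60.
DOL = contribution ÷ EBIT = $1,174,292.60 ÷ $766,492.60 = 1.5320.
%ΔEBIT = DOL × %ΔSales = 1.5320 × +23.6% = +36.2%.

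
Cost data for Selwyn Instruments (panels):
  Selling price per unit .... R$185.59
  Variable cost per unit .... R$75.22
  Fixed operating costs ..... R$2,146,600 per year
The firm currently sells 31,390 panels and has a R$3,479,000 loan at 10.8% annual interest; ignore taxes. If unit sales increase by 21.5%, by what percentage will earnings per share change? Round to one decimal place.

Total contribution margin = 31,390 × R$110.37 = R$3,464,514.30.
Operating income = contribution − fixed costs = R$3,464,514.30 − R$2,146,600 = R$1,317,914.30.
Interest = R$375,732.00, so EBIT − I = R$942,182.30.
DCL = total CM / (EBIT − I) = R$3,464,514.30 / R$942,182.30 = 3.6771.
%ΔEPS = DCL × %ΔSales = 3.6771 × +21.5% = +79.1%.

+79.1%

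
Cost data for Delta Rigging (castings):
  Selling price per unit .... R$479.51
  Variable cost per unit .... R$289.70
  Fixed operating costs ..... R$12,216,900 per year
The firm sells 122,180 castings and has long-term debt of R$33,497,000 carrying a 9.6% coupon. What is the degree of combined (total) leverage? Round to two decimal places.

2.99

Contribution at this volume is 122,180 × R$189.81 = R$23,190,985.80.
Operating income = contribution − fixed costs = R$23,190,985.80 − R$12,216,900 = R$10,974,085.80. Interest = R$3,215,712.00, so EBIT − I = R$7,758,373.80.
Degree of total leverage = total CM / (EBIT − interest) = R$23,190,985.80 / R$7,758,373.80 = 2.9892.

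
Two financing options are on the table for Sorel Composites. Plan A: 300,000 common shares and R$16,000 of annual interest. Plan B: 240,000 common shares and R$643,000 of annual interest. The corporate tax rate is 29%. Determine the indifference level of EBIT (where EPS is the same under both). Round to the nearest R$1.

At indifference, (EBIT − 16,000)(1 − t)/300,000 = (EBIT − 643,000)(1 − t)/240,000.
The (1 − t) factor cancels: (EBIT − 16,000) × 240,000 = (EBIT − 643,000) × 300,000.
EBIT × (300,000 − 240,000) = 643,000 × 300,000 − 16,000 × 240,000 = 189,060,000,000, so EBIT = 189,060,000,000 ÷ 60,000 = 3,151,000.00.

R$3,151,000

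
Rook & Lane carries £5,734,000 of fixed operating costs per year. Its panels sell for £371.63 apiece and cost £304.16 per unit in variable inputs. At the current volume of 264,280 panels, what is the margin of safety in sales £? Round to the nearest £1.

Unit CM = price − variable cost = £371.63 − £304.16 = £67.47. Break-even units = £5,734,000 ÷ £67.47 = 84,985.92; break-even revenue = 84,985.92 × £371.63 = £31,583,317.33.
Actual sales revenue = 264,280 × £371.63 = £98,214,376.40.
Margin of safety = £98,214,376.40 − £31,583,317.33 = £66,631,059.

£66,631,059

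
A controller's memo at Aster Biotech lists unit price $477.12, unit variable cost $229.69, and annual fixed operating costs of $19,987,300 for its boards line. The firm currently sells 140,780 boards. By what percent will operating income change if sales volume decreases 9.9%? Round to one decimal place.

At 140,780 units, contribution = 140,780 × $247.43 = $34,833,195.40.
Operating income = contribution − fixed costs = $34,833,195.40 − $19,987,300 = $14,845,895.40.
DOL = contribution ÷ EBIT = $34,833,195.40 ÷ $14,845,895.40 = 2.3463.
%ΔEBIT = DOL × %ΔSales = 2.3463 × -9.9% = -23.2%.

-23.2%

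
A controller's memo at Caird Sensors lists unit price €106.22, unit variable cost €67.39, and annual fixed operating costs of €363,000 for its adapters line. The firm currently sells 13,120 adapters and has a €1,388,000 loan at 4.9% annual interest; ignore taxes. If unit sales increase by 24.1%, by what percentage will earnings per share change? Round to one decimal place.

At 13,120 units, contribution = 13,120 × €38.83 = €509,449.60.
EBIT = €509,449.60 − €363,000 = €146,449.60.
After interest of €68,012.00, pre-tax earnings = €78,437.60.
DCL = total CM / (EBIT − I) = €509,449.60 / €78,437.60 = 6.4950.
EPS therefore changes by 6.4950 × (+24.1%) = +156.5%.

+156.5%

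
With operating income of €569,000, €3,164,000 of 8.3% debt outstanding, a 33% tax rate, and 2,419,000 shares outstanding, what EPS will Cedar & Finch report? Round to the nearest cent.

Pre-tax income = €569,000 − €262,612.00 = €306,388.00.
Net income = €306,388.00 × (1 − 0.33) = €205,279.96.
EPS = €205,279.96 ÷ 2,419,000 = €0.08.

€0.08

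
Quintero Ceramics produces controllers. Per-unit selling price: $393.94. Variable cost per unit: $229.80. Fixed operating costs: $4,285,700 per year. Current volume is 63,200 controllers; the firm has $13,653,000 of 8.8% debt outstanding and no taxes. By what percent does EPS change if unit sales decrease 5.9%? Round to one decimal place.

Total contribution margin = 63,200 × $164.14 = $10,373,648.00.
EBIT = $10,373,648.00 − $4,285,700 = $6,087,948.00.
Interest = $1,201,464.00, so EBIT − I = $4,886,484.00.
DCL = total CM / (EBIT − I) = $10,373,648.00 / $4,886,484.00 = 2.1229.
%ΔEPS = DCL × %ΔSales = 2.1229 × -5.9% = -12.5%.

-12.5%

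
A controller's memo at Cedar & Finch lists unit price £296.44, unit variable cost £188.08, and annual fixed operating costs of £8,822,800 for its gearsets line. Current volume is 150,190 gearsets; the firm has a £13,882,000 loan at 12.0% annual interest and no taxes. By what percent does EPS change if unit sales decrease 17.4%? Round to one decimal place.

-48.9%

Contribution at this volume is 150,190 × £108.36 = £16,274,588.40.
Operating income = contribution − fixed costs = £16,274,588.40 − £8,822,800 = £7,451,788.40.
After interest of £1,665,840.00, pre-tax earnings = £5,785,948.40.
DCL = total CM / (EBIT − I) = £16,274,588.40 / £5,785,948.40 = 2.8128.
%ΔEPS = DCL × %ΔSales = 2.8128 × -17.4% = -48.9%.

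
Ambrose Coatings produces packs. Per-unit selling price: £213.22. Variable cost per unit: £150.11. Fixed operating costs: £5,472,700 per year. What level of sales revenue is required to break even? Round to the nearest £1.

CM per unit = £213.22 − £150.11 = £63.11; CM ratio = £63.11 / £213.22 = 0.2960.
Break-even sales = FC ÷ CM ratio = £5,472,700 × £213.22 / £63.11 = £18,489,765.

£18,489,765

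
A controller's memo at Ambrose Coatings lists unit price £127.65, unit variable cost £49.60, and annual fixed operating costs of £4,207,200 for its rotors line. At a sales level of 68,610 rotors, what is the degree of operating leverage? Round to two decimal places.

4.67

At 68,610 units, contribution = 68,610 × £78.05 = £5,355,010.50.
Operating income = contribution − fixed costs = £5,355,010.50 − £4,207,200 = £1,147,810.50.
So DOL = total CM / EBIT = £5,355,010.50 / £1,147,810.50 = 4.6654.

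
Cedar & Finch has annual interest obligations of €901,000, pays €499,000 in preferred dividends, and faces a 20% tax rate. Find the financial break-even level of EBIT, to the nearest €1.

Grossing the preferred dividend up to pre-tax terms: €499,000 / (1 − 0.20) = €623,750.00.
EPS = 0 when EBIT covers interest plus the pre-tax preferred burden: €901,000 + €623,750.00 = €1,524,750.00.

€1,524,750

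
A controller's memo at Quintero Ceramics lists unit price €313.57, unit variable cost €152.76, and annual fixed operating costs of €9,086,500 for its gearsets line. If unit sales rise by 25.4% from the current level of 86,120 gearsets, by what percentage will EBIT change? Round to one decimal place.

+73.9%

Contribution at this volume is 86,120 × €160.81 = €13,848,957.20.
Subtracting fixed costs: EBIT = €13,848,957.20 − €9,086,500 = €4,762,457.20.
DOL = contribution ÷ EBIT = €13,848,957.20 ÷ €4,762,457.20 = 2.9079.
So EBIT moves 2.9079 × (+25.4%) = +73.9%.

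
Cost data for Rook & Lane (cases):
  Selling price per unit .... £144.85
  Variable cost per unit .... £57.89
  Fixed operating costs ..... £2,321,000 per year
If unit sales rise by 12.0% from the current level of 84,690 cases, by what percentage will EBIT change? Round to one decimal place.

+17.5%

At 84,690 units, contribution = 84,690 × £86.96 = £7,364,642.40.
Operating income = contribution − fixed costs = £7,364,642.40 − £2,321,000 = £5,043,642.40.
So DOL = total CM / EBIT = £7,364,642.40 / £5,043,642.40 = 1.4602.
So EBIT moves 1.4602 × (+12.0%) = +17.5%.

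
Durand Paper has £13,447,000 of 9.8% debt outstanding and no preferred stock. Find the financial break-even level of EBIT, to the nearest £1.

£1,317,806

Annual interest = 9.8% × £13,447,000 = £1,317,806.00.
With no preferred dividends, EPS = 0 when EBIT exactly covers interest, so the financial break-even EBIT is £1,317,806.00.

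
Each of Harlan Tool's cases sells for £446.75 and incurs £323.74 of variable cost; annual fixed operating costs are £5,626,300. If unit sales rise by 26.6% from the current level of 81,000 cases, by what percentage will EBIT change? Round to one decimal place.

+61.1%

Contribution at this volume is 81,000 × £123.01 = £9,963,810.00.
Subtracting fixed costs: EBIT = £9,963,810.00 − £5,626,300 = £4,337,510.00.
DOL = contribution ÷ EBIT = £9,963,810.00 ÷ £4,337,510.00 = 2.2971.
So EBIT moves 2.2971 × (+26.6%) = +61.1%.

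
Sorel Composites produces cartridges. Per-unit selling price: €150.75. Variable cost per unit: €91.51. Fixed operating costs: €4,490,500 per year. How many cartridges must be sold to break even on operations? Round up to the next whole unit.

75,802 cartridges

Contribution margin per unit = €150.75 − €91.51 = €59.24.
Break-even volume = fixed costs ÷ CM per unit = €4,490,500 ÷ €59.24 = 75,801.82, so 75,802 cartridges.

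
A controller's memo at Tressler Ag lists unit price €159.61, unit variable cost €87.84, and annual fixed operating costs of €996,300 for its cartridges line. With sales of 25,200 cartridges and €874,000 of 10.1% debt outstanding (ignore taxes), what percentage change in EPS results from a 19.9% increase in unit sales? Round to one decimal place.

+49.7%

Contribution at this volume is 25,200 × €71.77 = €1,808,604.00.
Subtracting fixed costs: EBIT = €1,808,604.00 − €996,300 = €812,304.00.
After interest of €88,274.00, pre-tax earnings = €724,030.00.
DCL = total CM / (EBIT − I) = €1,808,604.00 / €724,030.00 = 2.4980.
EPS therefore changes by 2.4980 × (+19.9%) = +49.7%.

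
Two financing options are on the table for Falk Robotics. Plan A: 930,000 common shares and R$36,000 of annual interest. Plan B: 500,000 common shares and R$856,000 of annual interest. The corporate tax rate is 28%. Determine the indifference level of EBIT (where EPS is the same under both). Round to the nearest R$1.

R$1,809,488

Set EPS_A = EPS_B: (EBIT − R$36,000)(1 − 0.28) ÷ 930,000 = (EBIT − R$856,000)(1 − 0.28) ÷ 500,000.
Cancelling (1 − t) and cross-multiplying: 500,000·(EBIT − 36,000) = 930,000·(EBIT − 856,000).
EBIT × (930,000 − 500,000) = 856,000 × 930,000 − 36,000 × 500,000 = 778,080,000,000, so EBIT = 778,080,000,000 ÷ 430,000 = 1,809,488.37.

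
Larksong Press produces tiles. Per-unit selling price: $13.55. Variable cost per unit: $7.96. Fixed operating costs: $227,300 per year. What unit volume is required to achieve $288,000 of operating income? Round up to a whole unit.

92,183 tiles

Contribution margin per unit = $13.55 − $7.96 = $5.59.
Required volume = (fixed costs + target profit) ÷ CM = ($227,300 + $288,000) ÷ $5.59 = 92,182.47, so 92,183 tiles.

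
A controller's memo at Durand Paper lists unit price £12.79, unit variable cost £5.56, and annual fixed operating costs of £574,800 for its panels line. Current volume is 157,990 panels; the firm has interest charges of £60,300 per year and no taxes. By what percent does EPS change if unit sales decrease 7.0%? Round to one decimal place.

At 157,990 units, contribution = 157,990 × £7.23 = £1,142,267.70.
Subtracting fixed costs: EBIT = £1,142,267.70 − £574,800 = £567,467.70.
After interest of £60,300.00, pre-tax earnings = £507,167.70.
DCL = total CM / (EBIT − I) = £1,142,267.70 / £507,167.70 = 2.2522.
%ΔEPS = DCL × %ΔSales = 2.2522 × -7.0% = -15.8%.

-15.8%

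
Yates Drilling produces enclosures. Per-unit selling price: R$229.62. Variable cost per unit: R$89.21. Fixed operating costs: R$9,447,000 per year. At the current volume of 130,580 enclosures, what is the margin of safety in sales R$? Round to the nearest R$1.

Unit CM = price − variable cost = R$229.62 − R$89.21 = R$140.41. Break-even units = R$9,447,000 ÷ R$140.41 = 67,281.53; break-even revenue = 67,281.53 × R$229.62 = R$15,449,185.53.
Current sales = 130,580 × R$229.62 = R$29,983,779.60.
Margin of safety = R$29,983,779.60 − R$15,449,185.53 = R$14,534,594.

R$14,534,594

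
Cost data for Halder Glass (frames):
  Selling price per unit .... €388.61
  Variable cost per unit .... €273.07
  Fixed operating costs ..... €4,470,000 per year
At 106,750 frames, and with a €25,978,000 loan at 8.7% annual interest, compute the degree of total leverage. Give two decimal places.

At 106,750 units, contribution = 106,750 × €115.54 = €12,333,895.00.
Operating income = contribution − fixed costs = €12,333,895.00 − €4,470,000 = €7,863,895.00. Interest = €2,260,086.00, so EBIT − I = €5,603,809.00.
Degree of total leverage = total CM / (EBIT − interest) = €12,333,895.00 / €5,603,809.00 = 2.2010.

2.20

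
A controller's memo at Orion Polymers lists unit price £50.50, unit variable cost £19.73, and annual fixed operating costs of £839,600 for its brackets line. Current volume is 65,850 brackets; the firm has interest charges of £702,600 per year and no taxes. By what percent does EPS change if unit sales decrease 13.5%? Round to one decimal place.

Contribution at this volume is 65,850 × £30.77 = £2,026,204.50.
Operating income = contribution − fixed costs = £2,026,204.50 − £839,600 = £1,186,604.50.
After interest of £702,600.00, pre-tax earnings = £484,004.50.
DCL = total CM / (EBIT − I) = £2,026,204.50 / £484,004.50 = 4.1863.
%ΔEPS = DCL × %ΔSales = 4.1863 × -13.5% = -56.5%.

-56.5%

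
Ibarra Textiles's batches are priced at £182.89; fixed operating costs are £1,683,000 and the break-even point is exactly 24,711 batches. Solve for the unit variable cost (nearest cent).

£114.78

Contribution per unit must be FC / Q = £1,683,000 / 24,711 = £68.1073.
Hence VC = price − CM = £182.89 − £68.1073 = £114.78.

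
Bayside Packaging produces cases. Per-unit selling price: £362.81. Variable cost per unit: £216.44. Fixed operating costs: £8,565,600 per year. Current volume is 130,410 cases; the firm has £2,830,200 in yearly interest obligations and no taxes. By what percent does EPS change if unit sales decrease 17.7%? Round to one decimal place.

Total contribution margin = 130,410 × £146.37 = £19,088,111.70.
Subtracting fixed costs: EBIT = £19,088,111.70 − £8,565,600 = £10,522,511.70.
Interest = £2,830,200.00, so EBIT − I = £7,692,311.70.
Degree of combined leverage = contribution ÷ (EBIT − I) = £19,088,111.70 ÷ £7,692,311.70 = 2.4815.
%ΔEPS = DCL × %ΔSales = 2.4815 × -17.7% = -43.9%.

-43.9%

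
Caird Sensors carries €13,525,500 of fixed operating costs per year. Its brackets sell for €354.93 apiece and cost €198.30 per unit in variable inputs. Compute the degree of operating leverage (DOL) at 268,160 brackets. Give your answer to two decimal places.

At 268,160 units, contribution = 268,160 × €156.63 = €42,001,900.80.
EBIT = €42,001,900.80 − €13,525,500 = €28,476,400.80.
Degree of operating leverage = €42,001,900.80 / €28,476,400.80 = 1.4750.

1.47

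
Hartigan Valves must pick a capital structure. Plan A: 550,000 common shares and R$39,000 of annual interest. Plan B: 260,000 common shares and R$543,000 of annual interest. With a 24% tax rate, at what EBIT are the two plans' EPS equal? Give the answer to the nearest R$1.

Set EPS_A = EPS_B: (EBIT − R$39,000)(1 − 0.24) ÷ 550,000 = (EBIT − R$543,000)(1 − 0.24) ÷ 260,000.
Cancelling (1 − t) and cross-multiplying: 260,000·(EBIT − 39,000) = 550,000·(EBIT − 543,000).
Solving, EBIT = (543,000·550,000 − 39,000·260,000) / (550,000 − 260,000) = 288,510,000,000 / 290,000 = 994,862.07.

R$994,862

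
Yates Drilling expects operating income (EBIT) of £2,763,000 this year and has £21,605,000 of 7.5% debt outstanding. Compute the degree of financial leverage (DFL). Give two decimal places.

2.42

Annual interest charges come to £1,620,375.00.
Degree of financial leverage = EBIT / (EBIT − interest) = £2,763,000 / £1,142,625.00 = 2.4181.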